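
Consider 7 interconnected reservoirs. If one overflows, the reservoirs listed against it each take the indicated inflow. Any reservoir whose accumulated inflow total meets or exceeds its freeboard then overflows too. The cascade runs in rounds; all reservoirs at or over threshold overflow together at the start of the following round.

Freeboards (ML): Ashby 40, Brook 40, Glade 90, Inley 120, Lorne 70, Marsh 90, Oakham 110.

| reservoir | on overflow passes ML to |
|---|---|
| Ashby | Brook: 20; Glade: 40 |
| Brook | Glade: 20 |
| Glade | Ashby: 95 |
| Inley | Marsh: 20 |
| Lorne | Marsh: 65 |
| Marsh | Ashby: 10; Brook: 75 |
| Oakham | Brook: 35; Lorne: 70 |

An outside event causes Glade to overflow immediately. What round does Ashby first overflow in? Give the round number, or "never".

2

Round 1 — Glade overflows (initial).
  Ashby: +95 → 95 ≥ 40
Round 2 — Ashby overflows.
  Brook: +20 → 20 < 40
No further overflows.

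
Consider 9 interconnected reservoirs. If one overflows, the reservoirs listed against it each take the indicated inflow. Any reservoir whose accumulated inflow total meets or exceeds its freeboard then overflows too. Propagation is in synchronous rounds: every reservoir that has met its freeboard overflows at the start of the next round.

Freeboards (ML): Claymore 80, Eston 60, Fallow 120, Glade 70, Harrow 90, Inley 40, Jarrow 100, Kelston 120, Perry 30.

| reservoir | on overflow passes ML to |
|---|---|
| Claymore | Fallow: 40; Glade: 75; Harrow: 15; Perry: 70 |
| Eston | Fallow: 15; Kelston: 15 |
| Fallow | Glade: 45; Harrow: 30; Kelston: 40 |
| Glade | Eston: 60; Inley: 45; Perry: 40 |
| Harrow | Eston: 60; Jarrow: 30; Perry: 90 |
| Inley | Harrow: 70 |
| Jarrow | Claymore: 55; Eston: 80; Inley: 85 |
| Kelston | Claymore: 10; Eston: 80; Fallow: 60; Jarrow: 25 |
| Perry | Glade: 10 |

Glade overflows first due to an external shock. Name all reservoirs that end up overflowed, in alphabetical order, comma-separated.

Eston, Glade, Inley, Perry

Round 1 — Glade overflows (initial).
  Eston: +60 → 60 ≥ 60
  Inley: +45 → 45 ≥ 40
  Perry: +40 → 40 ≥ 30
Round 2 — Eston, Inley, Perry overflow.
  Fallow: +15 → 15 < 120
  Harrow: +70 → 70 < 90
  Kelston: +15 → 15 < 120
No further overflows.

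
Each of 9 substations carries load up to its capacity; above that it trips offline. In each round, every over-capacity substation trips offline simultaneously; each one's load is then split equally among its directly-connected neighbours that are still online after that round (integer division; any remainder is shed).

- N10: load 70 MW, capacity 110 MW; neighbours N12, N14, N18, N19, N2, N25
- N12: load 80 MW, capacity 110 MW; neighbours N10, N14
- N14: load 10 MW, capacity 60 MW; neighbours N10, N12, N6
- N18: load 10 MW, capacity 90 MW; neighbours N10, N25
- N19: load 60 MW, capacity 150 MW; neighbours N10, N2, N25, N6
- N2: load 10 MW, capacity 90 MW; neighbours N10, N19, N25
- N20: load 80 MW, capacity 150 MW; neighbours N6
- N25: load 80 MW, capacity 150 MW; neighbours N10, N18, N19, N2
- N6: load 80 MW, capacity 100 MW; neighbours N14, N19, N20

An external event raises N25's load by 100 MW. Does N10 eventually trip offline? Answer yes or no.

Round 1 — N25 at 180 > 150. N25 trips offline.
  N25 sheds 180 MW to N10, N18, N19, N2: 45 each.
    N10: 70+45 = 115 > 110
    N18: 10+45 = 55 ≤ 90
    N19: 60+45 = 105 ≤ 150
    N2: 10+45 = 55 ≤ 90
Round 2 — N10 trips offline.
  N10 sheds 115 MW to N12, N14, N18, N19, N2: 23 each.
    N12: 80+23 = 103 ≤ 110
    N14: 10+23 = 33 ≤ 60
    N18: 55+23 = 78 ≤ 90
    N19: 105+23 = 128 ≤ 150
    N2: 55+23 = 78 ≤ 90
No further trips.

yes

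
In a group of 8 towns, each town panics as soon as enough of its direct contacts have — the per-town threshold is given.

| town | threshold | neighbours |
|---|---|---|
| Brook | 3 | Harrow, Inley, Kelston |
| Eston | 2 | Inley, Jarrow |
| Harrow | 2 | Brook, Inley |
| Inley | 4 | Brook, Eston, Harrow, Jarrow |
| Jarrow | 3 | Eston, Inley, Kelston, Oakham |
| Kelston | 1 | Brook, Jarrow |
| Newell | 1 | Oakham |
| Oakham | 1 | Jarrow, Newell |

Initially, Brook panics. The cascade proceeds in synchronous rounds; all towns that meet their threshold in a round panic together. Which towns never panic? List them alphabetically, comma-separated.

Eston, Harrow, Inley, Jarrow, Newell, Oakham

Round 1 — Brook panics (initial).
Round 2 — checking thresholds:
  Harrow: 1 of 2 neighbours < 2, below threshold.
  Inley: 1 of 4 neighbours < 4, below threshold.
  Kelston: 1 of 2 neighbours ≥ 1, panics.
Round 3 — no new panics; cascade stops.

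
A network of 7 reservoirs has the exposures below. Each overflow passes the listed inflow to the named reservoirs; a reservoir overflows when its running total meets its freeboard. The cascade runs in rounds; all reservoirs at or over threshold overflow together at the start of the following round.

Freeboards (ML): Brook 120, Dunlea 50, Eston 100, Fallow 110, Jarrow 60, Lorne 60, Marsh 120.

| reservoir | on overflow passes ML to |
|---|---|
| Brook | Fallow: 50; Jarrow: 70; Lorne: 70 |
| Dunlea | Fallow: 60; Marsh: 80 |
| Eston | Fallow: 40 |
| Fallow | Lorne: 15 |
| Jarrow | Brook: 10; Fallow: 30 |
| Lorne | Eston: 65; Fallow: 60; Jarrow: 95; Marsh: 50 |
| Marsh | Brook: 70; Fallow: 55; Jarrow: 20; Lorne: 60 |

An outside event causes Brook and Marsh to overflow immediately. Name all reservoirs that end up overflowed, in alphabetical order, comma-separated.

Brook, Fallow, Jarrow, Lorne, Marsh

Round 1 — Brook, Marsh overflow (initial).
  Fallow: +50+55 → 105 < 110
  Jarrow: +70+20 → 90 ≥ 60
  Lorne: +70+60 → 130 ≥ 60
Round 2 — Jarrow, Lorne overflow.
  Eston: +65 → 65 < 100
  Fallow: +30+60 → 195 ≥ 110
Round 3 — Fallow overflows.
No further overflows.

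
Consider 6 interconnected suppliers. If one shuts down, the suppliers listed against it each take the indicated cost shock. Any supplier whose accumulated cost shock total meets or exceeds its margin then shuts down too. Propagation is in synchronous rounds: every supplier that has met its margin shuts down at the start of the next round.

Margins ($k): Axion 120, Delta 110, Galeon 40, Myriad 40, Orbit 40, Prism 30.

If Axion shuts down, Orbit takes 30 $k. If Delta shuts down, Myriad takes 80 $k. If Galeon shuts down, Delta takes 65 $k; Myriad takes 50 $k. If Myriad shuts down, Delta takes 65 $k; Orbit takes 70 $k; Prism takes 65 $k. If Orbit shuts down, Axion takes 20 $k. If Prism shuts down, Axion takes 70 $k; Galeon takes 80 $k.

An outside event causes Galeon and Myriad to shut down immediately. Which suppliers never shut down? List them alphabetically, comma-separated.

Axion

Round 1 — Galeon, Myriad shut down (initial).
  Delta: +65+65 → 130 ≥ 110
  Orbit: +70 → 70 ≥ 40
  Prism: +65 → 65 ≥ 30
Round 2 — Delta, Orbit, Prism shut down.
  Axion: +20+70 → 90 < 120
No further shutdowns.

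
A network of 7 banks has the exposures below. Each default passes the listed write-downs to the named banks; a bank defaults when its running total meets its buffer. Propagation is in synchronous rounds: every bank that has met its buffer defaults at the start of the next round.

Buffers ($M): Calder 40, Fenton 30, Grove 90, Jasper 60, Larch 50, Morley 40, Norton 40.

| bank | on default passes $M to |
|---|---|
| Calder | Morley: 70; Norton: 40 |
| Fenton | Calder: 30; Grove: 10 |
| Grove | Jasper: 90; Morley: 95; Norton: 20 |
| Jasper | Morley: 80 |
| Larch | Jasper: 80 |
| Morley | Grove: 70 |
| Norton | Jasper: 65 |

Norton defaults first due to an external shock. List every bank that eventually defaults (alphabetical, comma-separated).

Round 1 — Norton defaults (initial).
  Jasper: +65 → 65 ≥ 60
Round 2 — Jasper defaults.
  Morley: +80 → 80 ≥ 40
Round 3 — Morley defaults.
  Grove: +70 → 70 < 90
No further defaults.

Jasper, Morley, Norton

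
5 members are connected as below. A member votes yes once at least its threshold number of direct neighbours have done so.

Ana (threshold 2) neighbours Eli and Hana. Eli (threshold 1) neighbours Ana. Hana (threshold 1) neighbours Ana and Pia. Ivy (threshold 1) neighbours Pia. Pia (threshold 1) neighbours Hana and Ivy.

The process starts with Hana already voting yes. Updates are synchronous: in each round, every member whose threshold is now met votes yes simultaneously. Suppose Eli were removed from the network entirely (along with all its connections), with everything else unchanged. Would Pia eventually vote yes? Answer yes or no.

With Eli removed:
Round 1 — Hana votes yes (initial).
Round 2 — checking thresholds:
  Ana: 1 of 1 neighbours < 2, holds.
  Pia: 1 of 2 neighbours ≥ 1, votes yes.
Round 3 — checking thresholds:
  Ana: 1 of 1 neighbours < 2, holds.
  Ivy: 1 of 1 neighbours ≥ 1, votes yes.
Round 4 — no new yes votes; cascade stops.

yes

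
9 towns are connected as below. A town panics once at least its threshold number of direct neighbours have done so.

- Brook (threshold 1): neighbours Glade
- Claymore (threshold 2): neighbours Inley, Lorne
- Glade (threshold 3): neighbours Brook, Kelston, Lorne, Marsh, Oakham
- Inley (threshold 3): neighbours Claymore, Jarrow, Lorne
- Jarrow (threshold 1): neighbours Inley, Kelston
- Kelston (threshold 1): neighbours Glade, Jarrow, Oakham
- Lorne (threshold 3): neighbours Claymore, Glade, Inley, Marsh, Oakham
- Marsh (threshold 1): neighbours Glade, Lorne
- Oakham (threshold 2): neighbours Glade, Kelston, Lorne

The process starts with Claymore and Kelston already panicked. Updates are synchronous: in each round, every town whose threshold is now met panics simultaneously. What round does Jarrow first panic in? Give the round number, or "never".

Round 1 — Claymore, Kelston panic (initial).
Round 2 — checking thresholds:
  Glade: 1 of 5 neighbours < 3, holds.
  Inley: 1 of 3 neighbours < 3, holds.
  Jarrow: 1 of 2 neighbours ≥ 1, panics.
  Lorne: 1 of 5 neighbours < 3, holds.
  Oakham: 1 of 3 neighbours < 2, holds.
Round 3 — no new panics; cascade stops.

2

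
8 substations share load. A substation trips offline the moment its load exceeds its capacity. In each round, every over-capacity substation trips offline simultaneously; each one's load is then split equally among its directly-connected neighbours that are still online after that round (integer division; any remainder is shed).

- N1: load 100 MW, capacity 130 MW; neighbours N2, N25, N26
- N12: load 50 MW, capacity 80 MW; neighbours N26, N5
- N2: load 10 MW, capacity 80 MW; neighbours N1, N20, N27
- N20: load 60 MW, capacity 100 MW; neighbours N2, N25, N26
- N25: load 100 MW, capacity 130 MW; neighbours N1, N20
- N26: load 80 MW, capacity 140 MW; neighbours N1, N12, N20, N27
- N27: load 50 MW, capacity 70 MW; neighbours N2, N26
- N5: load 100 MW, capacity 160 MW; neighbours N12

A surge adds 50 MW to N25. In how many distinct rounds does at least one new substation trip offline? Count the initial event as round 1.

5

Round 1 — N25 at 150 > 130. N25 trips offline.
  N25 sheds 150 MW to N1, N20: 75 each.
    N1: 100+75 = 175 > 130
    N20: 60+75 = 135 > 100
Round 2 — N1, N20 trip offline.
  N1 sheds 175 MW to N2, N26: 87 each (1 lost).
    N2: 10+87 = 97 > 80
    N26: 80+87 = 167 > 140
  N20 sheds 135 MW to N2, N26: 67 each (1 lost).
    N2: 97+67 = 164 > 80
    N26: 167+67 = 234 > 140
Round 3 — N2, N26 trip offline.
  N2 sheds 164 MW to N27: 164 each.
    N27: 50+164 = 214 > 70
  N26 sheds 234 MW to N12, N27: 117 each.
    N12: 50+117 = 167 > 80
    N27: 214+117 = 331 > 70
Round 4 — N12, N27 trip offline.
  N12 sheds 167 MW to N5: 167 each.
    N5: 100+167 = 267 > 160
  N27 sheds 331 MW: no online neighbours, lost.
Round 5 — N5 trips offline.
  N5 sheds 267 MW: no online neighbours, lost.
No further trips.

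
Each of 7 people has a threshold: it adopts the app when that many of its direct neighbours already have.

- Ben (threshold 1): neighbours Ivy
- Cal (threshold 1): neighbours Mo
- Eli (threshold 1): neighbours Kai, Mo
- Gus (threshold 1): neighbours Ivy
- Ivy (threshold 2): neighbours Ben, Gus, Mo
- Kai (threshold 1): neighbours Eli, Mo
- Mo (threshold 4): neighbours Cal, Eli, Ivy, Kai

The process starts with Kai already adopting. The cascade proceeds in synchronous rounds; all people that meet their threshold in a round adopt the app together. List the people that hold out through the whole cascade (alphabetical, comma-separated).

Round 1 — Kai adopts the app (initial).
Round 2 — checking thresholds:
  Eli: 1 of 2 neighbours ≥ 1, adopts the app.
  Mo: 1 of 4 neighbours < 4, below threshold.
Round 3 — no new adoptions; cascade stops.

Ben, Cal, Gus, Ivy, Mo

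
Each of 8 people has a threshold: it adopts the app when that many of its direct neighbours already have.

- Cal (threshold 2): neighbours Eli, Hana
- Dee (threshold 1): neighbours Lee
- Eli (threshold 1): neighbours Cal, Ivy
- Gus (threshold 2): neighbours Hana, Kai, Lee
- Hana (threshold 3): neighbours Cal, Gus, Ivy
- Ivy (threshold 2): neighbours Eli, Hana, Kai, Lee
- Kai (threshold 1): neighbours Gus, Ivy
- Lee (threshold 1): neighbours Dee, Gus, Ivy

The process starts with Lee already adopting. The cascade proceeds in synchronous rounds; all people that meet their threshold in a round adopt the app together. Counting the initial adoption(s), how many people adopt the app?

Round 1 — Lee adopts the app (initial).
Round 2 — checking thresholds:
  Dee: 1 of 1 neighbours ≥ 1, adopts the app.
  Gus: 1 of 3 neighbours < 2, holds.
  Ivy: 1 of 4 neighbours < 2, holds.
Round 3 — no new adoptions; cascade stops.

2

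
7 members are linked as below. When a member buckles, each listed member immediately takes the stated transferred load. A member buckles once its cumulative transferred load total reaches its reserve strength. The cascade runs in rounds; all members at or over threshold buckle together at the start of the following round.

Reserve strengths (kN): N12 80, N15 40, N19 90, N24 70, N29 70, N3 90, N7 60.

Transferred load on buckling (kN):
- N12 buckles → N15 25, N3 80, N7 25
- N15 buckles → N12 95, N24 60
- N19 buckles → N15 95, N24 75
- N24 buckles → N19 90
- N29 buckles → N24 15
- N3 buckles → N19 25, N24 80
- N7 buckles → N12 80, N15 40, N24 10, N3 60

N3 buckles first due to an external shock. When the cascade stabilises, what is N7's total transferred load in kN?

25

Round 1 — N3 buckles (initial).
  N19: +25 → 25 < 90
  N24: +80 → 80 ≥ 70
Round 2 — N24 buckles.
  N19: +90 → 115 ≥ 90
Round 3 — N19 buckles.
  N15: +95 → 95 ≥ 40
Round 4 — N15 buckles.
  N12: +95 → 95 ≥ 80
Round 5 — N12 buckles.
  N7: +25 → 25 < 60
No further bucklings.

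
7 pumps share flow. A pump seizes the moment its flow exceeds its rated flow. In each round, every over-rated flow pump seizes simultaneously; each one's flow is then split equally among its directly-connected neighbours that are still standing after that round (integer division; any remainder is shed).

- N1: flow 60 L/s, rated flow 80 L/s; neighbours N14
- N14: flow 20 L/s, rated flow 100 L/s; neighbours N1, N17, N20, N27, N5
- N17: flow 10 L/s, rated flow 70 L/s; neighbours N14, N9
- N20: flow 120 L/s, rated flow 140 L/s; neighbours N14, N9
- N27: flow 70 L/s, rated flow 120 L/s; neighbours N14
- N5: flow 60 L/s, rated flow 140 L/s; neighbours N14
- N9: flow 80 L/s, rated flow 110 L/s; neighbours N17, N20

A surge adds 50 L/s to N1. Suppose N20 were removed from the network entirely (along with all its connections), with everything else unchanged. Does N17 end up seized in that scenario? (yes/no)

no

With N20 removed:
Round 1 — N1 at 110 > 80. N1 seizes.
  N1 sheds 110 L/s to N14: 110 each.
    N14: 20+110 = 130 > 100
Round 2 — N14 seizes.
  N14 sheds 130 L/s to N17, N27, N5: 43 each (1 lost).
    N17: 10+43 = 53 ≤ 70
    N27: 70+43 = 113 ≤ 120
    N5: 60+43 = 103 ≤ 140
No further seizures.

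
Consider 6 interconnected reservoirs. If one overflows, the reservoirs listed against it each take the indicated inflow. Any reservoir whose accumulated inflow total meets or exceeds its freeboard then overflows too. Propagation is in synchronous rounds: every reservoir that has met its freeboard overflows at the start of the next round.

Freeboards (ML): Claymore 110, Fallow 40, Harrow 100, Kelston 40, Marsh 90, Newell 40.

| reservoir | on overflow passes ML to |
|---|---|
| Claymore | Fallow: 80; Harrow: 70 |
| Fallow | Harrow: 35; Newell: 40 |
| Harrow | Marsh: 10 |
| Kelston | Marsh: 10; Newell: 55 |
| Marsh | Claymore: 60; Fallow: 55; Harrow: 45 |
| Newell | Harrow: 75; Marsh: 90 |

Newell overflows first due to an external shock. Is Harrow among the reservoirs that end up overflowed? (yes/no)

Round 1 — Newell overflows (initial).
  Harrow: +75 → 75 < 100
  Marsh: +90 → 90 ≥ 90
Round 2 — Marsh overflows.
  Claymore: +60 → 60 < 110
  Fallow: +55 → 55 ≥ 40
  Harrow: +45 → 120 ≥ 100
Round 3 — Fallow, Harrow overflow.
No further overflows.

yes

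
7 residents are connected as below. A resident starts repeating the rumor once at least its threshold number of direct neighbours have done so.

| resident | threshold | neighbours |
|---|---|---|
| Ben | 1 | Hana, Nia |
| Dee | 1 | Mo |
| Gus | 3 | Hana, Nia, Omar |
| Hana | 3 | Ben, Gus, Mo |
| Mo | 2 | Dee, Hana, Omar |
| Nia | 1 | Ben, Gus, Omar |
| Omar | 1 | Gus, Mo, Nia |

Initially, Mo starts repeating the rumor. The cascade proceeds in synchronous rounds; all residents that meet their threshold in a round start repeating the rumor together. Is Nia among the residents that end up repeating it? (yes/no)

yes

Round 1 — Mo starts repeating the rumor (initial).
Round 2 — checking thresholds:
  Dee: 1 of 1 neighbours ≥ 1, starts repeating the rumor.
  Hana: 1 of 3 neighbours < 3, below threshold.
  Omar: 1 of 3 neighbours ≥ 1, starts repeating the rumor.
Round 3 — checking thresholds:
  Gus: 1 of 3 neighbours < 3, below threshold.
  Hana: 1 of 3 neighbours < 3, below threshold.
  Nia: 1 of 3 neighbours ≥ 1, starts repeating the rumor.
Round 4 — checking thresholds:
  Ben: 1 of 2 neighbours ≥ 1, starts repeating the rumor.
  Gus: 2 of 3 neighbours < 3, below threshold.
  Hana: 1 of 3 neighbours < 3, below threshold.
Round 5 — no new spreads; cascade stops.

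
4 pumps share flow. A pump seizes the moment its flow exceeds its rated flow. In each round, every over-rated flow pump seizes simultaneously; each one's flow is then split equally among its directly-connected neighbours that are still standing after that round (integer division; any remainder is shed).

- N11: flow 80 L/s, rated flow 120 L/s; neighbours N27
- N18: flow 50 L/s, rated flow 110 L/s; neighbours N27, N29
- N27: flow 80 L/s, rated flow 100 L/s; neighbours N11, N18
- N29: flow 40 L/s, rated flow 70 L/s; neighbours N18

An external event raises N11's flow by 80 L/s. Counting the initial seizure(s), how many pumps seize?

4

Round 1 — N11 at 160 > 120. N11 seizes.
  N11 sheds 160 L/s to N27: 160 each.
    N27: 80+160 = 240 > 100
Round 2 — N27 seizes.
  N27 sheds 240 L/s to N18: 240 each.
    N18: 50+240 = 290 > 110
Round 3 — N18 seizes.
  N18 sheds 290 L/s to N29: 290 each.
    N29: 40+290 = 330 > 70
Round 4 — N29 seizes.
  N29 sheds 330 L/s: no online neighbours, lost.
No further seizures.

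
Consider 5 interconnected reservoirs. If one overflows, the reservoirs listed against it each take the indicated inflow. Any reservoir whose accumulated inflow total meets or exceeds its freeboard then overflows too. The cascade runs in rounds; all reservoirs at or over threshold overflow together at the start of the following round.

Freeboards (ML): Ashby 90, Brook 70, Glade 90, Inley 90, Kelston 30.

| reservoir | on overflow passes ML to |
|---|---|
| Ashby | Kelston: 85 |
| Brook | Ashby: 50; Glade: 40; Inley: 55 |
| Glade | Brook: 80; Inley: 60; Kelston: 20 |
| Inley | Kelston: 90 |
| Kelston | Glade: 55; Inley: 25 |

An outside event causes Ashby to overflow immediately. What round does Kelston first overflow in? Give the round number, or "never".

2

Round 1 — Ashby overflows (initial).
  Kelston: +85 → 85 ≥ 30
Round 2 — Kelston overflows.
  Glade: +55 → 55 < 90
  Inley: +25 → 25 < 90
No further overflows.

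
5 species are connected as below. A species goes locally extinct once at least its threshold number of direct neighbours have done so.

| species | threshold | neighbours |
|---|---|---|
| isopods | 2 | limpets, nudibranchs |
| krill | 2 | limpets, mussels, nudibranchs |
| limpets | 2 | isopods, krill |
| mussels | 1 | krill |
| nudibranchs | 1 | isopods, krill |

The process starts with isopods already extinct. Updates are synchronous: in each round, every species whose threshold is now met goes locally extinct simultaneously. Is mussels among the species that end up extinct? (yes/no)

no

Round 1 — isopods goes locally extinct (initial).
Round 2 — checking thresholds:
  limpets: 1 of 2 neighbours < 2, holds.
  nudibranchs: 1 of 2 neighbours ≥ 1, goes locally extinct.
Round 3 — no new extinctions; cascade stops.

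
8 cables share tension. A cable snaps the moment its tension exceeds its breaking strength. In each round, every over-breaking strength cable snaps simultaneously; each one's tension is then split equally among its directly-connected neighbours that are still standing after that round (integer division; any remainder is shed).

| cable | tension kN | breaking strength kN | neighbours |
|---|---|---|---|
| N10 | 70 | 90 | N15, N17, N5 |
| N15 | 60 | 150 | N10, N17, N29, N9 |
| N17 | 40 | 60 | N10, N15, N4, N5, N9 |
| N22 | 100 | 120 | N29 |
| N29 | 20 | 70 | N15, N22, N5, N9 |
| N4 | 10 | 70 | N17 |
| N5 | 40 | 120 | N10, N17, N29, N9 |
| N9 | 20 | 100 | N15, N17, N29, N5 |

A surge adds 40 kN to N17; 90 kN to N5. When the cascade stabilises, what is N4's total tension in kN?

Round 1 — N17 at 80 > 60; N5 at 130 > 120. N17, N5 snap.
  N17 sheds 80 kN to N10, N15, N4, N9: 20 each.
    N10: 70+20 = 90 ≤ 90
    N15: 60+20 = 80 ≤ 150
    N4: 10+20 = 30 ≤ 70
    N9: 20+20 = 40 ≤ 100
  N5 sheds 130 kN to N10, N29, N9: 43 each (1 lost).
    N10: 90+43 = 133 > 90
    N29: 20+43 = 63 ≤ 70
    N9: 40+43 = 83 ≤ 100
Round 2 — N10 snaps.
  N10 sheds 133 kN to N15: 133 each.
    N15: 80+133 = 213 > 150
Round 3 — N15 snaps.
  N15 sheds 213 kN to N29, N9: 106 each (1 lost).
    N29: 63+106 = 169 > 70
    N9: 83+106 = 189 > 100
Round 4 — N29, N9 snap.
  N29 sheds 169 kN to N22: 169 each.
    N22: 100+169 = 269 > 120
  N9 sheds 189 kN: no online neighbours, lost.
Round 5 — N22 snaps.
  N22 sheds 269 kN: no online neighbours, lost.
No further breaks.

30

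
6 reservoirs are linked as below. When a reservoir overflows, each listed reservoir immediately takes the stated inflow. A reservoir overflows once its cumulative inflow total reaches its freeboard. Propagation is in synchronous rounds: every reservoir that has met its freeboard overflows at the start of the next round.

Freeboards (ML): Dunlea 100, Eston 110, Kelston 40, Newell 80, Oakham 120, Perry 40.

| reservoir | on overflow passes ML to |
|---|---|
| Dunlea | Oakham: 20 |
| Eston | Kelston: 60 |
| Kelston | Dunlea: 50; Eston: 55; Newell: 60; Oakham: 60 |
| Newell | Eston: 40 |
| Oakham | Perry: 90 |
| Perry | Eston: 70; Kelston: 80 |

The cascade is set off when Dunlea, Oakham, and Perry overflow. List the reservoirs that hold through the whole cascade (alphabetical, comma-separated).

Round 1 — Dunlea, Oakham, Perry overflow (initial).
  Eston: +70 → 70 < 110
  Kelston: +80 → 80 ≥ 40
Round 2 — Kelston overflows.
  Eston: +55 → 125 ≥ 110
  Newell: +60 → 60 < 80
Round 3 — Eston overflows.
No further overflows.

Newell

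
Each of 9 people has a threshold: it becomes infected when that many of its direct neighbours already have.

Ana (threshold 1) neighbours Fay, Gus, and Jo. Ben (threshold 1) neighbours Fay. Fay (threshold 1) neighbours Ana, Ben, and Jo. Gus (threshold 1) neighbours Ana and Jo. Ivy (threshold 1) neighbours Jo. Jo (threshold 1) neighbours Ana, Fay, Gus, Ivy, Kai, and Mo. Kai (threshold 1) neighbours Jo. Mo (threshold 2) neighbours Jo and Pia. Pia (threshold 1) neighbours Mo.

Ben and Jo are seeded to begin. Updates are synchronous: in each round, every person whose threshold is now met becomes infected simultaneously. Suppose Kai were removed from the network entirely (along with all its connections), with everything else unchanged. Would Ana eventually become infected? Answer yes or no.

yes

With Kai removed:
Round 1 — Ben, Jo become infected (initial).
Round 2 — checking thresholds:
  Ana: 1 of 3 neighbours ≥ 1, becomes infected.
  Fay: 2 of 3 neighbours ≥ 1, becomes infected.
  Gus: 1 of 2 neighbours ≥ 1, becomes infected.
  Ivy: 1 of 1 neighbours ≥ 1, becomes infected.
  Mo: 1 of 2 neighbours < 2, holds.
Round 3 — no new infections; cascade stops.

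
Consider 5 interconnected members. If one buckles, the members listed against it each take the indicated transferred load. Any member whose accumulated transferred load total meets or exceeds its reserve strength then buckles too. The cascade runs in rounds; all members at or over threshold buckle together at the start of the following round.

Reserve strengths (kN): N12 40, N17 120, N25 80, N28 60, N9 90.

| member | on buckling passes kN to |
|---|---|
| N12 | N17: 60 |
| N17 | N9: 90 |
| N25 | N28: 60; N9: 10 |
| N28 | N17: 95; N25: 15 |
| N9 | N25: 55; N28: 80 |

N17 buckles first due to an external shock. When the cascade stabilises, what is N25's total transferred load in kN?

70

Round 1 — N17 buckles (initial).
  N9: +90 → 90 ≥ 90
Round 2 — N9 buckles.
  N25: +55 → 55 < 80
  N28: +80 → 80 ≥ 60
Round 3 — N28 buckles.
  N25: +15 → 70 < 80
No further bucklings.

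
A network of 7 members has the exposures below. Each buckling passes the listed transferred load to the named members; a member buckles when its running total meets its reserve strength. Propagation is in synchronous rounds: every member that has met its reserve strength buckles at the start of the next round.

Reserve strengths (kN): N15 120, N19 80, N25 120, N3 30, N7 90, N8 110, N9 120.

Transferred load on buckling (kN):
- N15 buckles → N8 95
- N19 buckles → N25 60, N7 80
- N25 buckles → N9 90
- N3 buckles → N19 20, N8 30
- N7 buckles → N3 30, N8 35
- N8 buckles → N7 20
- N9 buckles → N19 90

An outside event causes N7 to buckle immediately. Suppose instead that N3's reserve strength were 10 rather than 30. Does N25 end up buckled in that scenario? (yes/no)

no

With N3's reserve strength at 10:
Round 1 — N7 buckles (initial).
  N3: +30 → 30 ≥ 10
  N8: +35 → 35 < 110
Round 2 — N3 buckles.
  N19: +20 → 20 < 80
  N8: +30 → 65 < 110
No further bucklings.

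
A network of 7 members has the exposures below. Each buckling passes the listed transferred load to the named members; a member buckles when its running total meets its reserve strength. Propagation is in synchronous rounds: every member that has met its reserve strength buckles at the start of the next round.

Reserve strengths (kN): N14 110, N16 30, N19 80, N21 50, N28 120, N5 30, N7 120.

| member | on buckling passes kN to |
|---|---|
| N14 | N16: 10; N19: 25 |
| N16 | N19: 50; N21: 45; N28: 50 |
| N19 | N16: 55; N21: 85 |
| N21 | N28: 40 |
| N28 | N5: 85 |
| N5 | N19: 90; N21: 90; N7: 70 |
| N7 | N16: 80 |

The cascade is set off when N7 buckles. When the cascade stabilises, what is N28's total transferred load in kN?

50

Round 1 — N7 buckles (initial).
  N16: +80 → 80 ≥ 30
Round 2 — N16 buckles.
  N19: +50 → 50 < 80
  N21: +45 → 45 < 50
  N28: +50 → 50 < 120
No further bucklings.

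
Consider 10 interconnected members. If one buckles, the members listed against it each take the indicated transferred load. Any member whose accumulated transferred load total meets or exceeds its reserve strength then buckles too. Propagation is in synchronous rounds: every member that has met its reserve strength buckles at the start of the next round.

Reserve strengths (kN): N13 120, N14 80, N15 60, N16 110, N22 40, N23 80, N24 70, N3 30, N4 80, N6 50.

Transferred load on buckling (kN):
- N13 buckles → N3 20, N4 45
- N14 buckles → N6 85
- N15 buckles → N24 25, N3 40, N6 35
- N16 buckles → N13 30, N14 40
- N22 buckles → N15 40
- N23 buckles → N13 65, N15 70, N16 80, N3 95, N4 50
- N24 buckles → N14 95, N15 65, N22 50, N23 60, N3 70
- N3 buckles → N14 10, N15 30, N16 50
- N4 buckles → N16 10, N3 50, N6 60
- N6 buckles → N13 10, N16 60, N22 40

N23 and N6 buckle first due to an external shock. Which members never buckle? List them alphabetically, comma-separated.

N13, N14, N24, N4

Round 1 — N23, N6 buckle (initial).
  N13: +65+10 → 75 < 120
  N15: +70 → 70 ≥ 60
  N16: +80+60 → 140 ≥ 110
  N22: +40 → 40 ≥ 40
  N3: +95 → 95 ≥ 30
  N4: +50 → 50 < 80
Round 2 — N15, N16, N22, N3 buckle.
  N13: +30 → 105 < 120
  N14: +40+10 → 50 < 80
  N24: +25 → 25 < 70
No further bucklings.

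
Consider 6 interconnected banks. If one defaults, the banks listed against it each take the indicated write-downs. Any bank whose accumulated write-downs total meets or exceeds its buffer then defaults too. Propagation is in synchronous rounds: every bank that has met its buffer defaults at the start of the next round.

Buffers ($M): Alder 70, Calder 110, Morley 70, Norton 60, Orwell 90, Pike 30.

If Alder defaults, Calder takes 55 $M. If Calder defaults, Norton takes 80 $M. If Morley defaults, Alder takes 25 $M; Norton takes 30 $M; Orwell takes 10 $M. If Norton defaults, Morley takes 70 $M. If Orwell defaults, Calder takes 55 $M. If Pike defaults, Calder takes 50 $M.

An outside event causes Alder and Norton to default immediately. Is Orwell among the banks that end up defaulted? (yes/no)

Round 1 — Alder, Norton default (initial).
  Calder: +55 → 55 < 110
  Morley: +70 → 70 ≥ 70
Round 2 — Morley defaults.
  Orwell: +10 → 10 < 90
No further defaults.

no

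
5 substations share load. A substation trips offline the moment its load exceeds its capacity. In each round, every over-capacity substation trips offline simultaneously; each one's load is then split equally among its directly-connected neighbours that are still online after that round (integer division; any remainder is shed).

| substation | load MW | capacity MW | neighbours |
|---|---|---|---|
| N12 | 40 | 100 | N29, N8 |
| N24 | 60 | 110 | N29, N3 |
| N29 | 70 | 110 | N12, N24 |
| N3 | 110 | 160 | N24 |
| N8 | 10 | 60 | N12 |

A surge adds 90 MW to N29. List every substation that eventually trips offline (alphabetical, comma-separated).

N12, N24, N29, N3, N8

Round 1 — N29 at 160 > 110. N29 trips offline.
  N29 sheds 160 MW to N12, N24: 80 each.
    N12: 40+80 = 120 > 100
    N24: 60+80 = 140 > 110
Round 2 — N12, N24 trip offline.
  N12 sheds 120 MW to N8: 120 each.
    N8: 10+120 = 130 > 60
  N24 sheds 140 MW to N3: 140 each.
    N3: 110+140 = 250 > 160
Round 3 — N3, N8 trip offline.
  N3 sheds 250 MW: no online neighbours, lost.
  N8 sheds 130 MW: no online neighbours, lost.
No further trips.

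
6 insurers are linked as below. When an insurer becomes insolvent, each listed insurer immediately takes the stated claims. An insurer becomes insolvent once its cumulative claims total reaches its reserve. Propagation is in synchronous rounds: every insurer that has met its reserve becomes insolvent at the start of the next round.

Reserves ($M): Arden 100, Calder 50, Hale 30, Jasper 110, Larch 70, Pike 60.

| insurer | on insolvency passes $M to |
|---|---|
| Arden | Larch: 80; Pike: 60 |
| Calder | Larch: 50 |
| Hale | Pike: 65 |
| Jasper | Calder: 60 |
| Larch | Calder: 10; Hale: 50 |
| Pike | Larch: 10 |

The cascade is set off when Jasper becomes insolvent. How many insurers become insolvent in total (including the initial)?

2

Round 1 — Jasper becomes insolvent (initial).
  Calder: +60 → 60 ≥ 50
Round 2 — Calder becomes insolvent.
  Larch: +50 → 50 < 70
No further insolvencies.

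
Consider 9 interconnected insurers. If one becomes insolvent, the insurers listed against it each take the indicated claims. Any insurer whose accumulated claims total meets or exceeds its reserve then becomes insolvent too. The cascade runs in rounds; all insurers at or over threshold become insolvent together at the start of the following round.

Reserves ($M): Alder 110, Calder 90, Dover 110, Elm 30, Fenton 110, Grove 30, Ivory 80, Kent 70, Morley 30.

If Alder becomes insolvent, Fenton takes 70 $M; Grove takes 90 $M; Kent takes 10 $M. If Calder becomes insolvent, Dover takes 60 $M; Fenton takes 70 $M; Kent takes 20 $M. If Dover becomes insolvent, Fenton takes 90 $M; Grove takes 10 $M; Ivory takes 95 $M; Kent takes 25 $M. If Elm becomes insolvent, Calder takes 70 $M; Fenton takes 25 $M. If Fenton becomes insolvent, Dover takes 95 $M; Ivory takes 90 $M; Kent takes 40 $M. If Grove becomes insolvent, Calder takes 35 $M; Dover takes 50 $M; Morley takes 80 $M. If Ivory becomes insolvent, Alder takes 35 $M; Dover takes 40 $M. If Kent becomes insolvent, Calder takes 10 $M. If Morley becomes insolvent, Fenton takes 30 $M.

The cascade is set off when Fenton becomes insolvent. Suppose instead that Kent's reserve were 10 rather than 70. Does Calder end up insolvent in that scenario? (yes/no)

no

With Kent's reserve at 10:
Round 1 — Fenton becomes insolvent (initial).
  Dover: +95 → 95 < 110
  Ivory: +90 → 90 ≥ 80
  Kent: +40 → 40 ≥ 10
Round 2 — Ivory, Kent become insolvent.
  Alder: +35 → 35 < 110
  Calder: +10 → 10 < 90
  Dover: +40 → 135 ≥ 110
Round 3 — Dover becomes insolvent.
  Grove: +10 → 10 < 30
No further insolvencies.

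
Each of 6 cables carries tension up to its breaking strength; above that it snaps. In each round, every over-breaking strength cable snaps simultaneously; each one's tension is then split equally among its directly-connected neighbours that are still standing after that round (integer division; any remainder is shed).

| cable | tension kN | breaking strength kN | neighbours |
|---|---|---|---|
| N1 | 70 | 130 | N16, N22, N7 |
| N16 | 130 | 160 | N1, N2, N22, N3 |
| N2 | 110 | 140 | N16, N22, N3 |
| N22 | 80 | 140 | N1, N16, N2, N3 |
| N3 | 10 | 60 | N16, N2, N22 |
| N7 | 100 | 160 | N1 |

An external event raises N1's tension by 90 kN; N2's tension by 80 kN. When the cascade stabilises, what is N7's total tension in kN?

Round 1 — N1 at 160 > 130; N2 at 190 > 140. N1, N2 snap.
  N1 sheds 160 kN to N16, N22, N7: 53 each (1 lost).
    N16: 130+53 = 183 > 160
    N22: 80+53 = 133 ≤ 140
    N7: 100+53 = 153 ≤ 160
  N2 sheds 190 kN to N16, N22, N3: 63 each (1 lost).
    N16: 183+63 = 246 > 160
    N22: 133+63 = 196 > 140
    N3: 10+63 = 73 > 60
Round 2 — N16, N22, N3 snap.
  N16 sheds 246 kN: no online neighbours, lost.
  N22 sheds 196 kN: no online neighbours, lost.
  N3 sheds 73 kN: no online neighbours, lost.
No further breaks.

153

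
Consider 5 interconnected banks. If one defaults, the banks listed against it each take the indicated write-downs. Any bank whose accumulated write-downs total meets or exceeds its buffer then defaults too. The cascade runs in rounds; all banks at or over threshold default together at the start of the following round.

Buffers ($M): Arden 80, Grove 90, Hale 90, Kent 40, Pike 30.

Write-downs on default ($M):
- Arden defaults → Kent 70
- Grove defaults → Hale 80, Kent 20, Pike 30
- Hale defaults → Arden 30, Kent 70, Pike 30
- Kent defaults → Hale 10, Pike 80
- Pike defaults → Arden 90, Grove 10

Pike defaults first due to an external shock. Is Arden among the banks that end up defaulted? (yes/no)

yes

Round 1 — Pike defaults (initial).
  Arden: +90 → 90 ≥ 80
  Grove: +10 → 10 < 90
Round 2 — Arden defaults.
  Kent: +70 → 70 ≥ 40
Round 3 — Kent defaults.
  Hale: +10 → 10 < 90
No further defaults.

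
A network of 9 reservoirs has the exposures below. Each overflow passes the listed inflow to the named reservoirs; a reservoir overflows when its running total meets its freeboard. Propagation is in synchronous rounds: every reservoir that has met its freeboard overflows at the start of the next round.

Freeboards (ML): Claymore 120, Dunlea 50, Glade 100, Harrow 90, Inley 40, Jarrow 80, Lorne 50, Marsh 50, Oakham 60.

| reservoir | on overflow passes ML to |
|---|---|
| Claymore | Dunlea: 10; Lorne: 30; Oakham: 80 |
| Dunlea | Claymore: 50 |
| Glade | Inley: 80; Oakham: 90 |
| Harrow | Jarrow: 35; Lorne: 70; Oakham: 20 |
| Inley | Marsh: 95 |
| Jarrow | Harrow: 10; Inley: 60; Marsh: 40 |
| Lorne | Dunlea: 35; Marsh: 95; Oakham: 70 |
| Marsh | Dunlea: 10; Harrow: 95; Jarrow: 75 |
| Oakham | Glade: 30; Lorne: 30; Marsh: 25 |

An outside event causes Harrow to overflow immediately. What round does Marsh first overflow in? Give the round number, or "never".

Round 1 — Harrow overflows (initial).
  Jarrow: +35 → 35 < 80
  Lorne: +70 → 70 ≥ 50
  Oakham: +20 → 20 < 60
Round 2 — Lorne overflows.
  Dunlea: +35 → 35 < 50
  Marsh: +95 → 95 ≥ 50
  Oakham: +70 → 90 ≥ 60
Round 3 — Marsh, Oakham overflow.
  Dunlea: +10 → 45 < 50
  Glade: +30 → 30 < 100
  Jarrow: +75 → 110 ≥ 80
Round 4 — Jarrow overflows.
  Inley: +60 → 60 ≥ 40
Round 5 — Inley overflows.
No further overflows.

3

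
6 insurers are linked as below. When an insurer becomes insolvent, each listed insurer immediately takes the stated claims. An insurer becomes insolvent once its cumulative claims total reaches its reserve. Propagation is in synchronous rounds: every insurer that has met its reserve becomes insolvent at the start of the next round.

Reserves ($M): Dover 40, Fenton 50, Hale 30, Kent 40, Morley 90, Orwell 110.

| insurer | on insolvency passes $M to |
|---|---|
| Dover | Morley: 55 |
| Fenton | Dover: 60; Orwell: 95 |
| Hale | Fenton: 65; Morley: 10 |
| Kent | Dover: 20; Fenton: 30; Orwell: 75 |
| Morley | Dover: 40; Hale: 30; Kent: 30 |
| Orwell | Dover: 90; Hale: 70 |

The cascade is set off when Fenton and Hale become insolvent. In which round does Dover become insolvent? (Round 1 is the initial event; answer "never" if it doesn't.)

2

Round 1 — Fenton, Hale become insolvent (initial).
  Dover: +60 → 60 ≥ 40
  Morley: +10 → 10 < 90
  Orwell: +95 → 95 < 110
Round 2 — Dover becomes insolvent.
  Morley: +55 → 65 < 90
No further insolvencies.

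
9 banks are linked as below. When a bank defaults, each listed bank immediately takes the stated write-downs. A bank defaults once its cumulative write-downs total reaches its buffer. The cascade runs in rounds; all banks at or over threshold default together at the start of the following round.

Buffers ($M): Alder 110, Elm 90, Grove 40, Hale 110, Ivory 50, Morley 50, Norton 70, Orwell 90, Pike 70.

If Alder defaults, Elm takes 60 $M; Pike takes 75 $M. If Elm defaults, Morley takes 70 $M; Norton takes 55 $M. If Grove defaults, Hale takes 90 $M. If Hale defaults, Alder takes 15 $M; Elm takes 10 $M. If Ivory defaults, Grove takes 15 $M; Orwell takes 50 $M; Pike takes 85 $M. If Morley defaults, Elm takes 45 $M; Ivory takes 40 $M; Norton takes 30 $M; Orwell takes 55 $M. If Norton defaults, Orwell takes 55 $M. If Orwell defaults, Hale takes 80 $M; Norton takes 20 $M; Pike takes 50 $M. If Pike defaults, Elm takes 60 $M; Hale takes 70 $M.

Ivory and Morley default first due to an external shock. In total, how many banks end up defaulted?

7

Round 1 — Ivory, Morley default (initial).
  Elm: +45 → 45 < 90
  Grove: +15 → 15 < 40
  Norton: +30 → 30 < 70
  Orwell: +50+55 → 105 ≥ 90
  Pike: +85 → 85 ≥ 70
Round 2 — Orwell, Pike default.
  Elm: +60 → 105 ≥ 90
  Hale: +80+70 → 150 ≥ 110
  Norton: +20 → 50 < 70
Round 3 — Elm, Hale default.
  Alder: +15 → 15 < 110
  Norton: +55 → 105 ≥ 70
Round 4 — Norton defaults.
No further defaults.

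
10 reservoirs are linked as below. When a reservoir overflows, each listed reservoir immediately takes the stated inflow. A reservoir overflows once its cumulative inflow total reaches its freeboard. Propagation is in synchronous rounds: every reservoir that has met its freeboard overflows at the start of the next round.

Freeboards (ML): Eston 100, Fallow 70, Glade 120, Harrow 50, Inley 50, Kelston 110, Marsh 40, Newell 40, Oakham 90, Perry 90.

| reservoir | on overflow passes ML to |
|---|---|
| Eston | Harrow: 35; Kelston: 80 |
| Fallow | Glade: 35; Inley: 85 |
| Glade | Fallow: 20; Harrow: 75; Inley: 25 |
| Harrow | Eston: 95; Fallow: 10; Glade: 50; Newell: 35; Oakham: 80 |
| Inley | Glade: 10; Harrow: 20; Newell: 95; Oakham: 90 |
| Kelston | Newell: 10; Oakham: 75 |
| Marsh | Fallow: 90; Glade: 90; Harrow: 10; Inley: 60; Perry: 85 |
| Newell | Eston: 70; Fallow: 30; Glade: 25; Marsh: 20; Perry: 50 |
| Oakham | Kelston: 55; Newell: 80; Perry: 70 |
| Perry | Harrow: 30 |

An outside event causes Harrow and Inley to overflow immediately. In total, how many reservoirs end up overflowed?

7

Round 1 — Harrow, Inley overflow (initial).
  Eston: +95 → 95 < 100
  Fallow: +10 → 10 < 70
  Glade: +50+10 → 60 < 120
  Newell: +35+95 → 130 ≥ 40
  Oakham: +80+90 → 170 ≥ 90
Round 2 — Newell, Oakham overflow.
  Eston: +70 → 165 ≥ 100
  Fallow: +30 → 40 < 70
  Glade: +25 → 85 < 120
  Kelston: +55 → 55 < 110
  Marsh: +20 → 20 < 40
  Perry: +50+70 → 120 ≥ 90
Round 3 — Eston, Perry overflow.
  Kelston: +80 → 135 ≥ 110
Round 4 — Kelston overflows.
No further overflows.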